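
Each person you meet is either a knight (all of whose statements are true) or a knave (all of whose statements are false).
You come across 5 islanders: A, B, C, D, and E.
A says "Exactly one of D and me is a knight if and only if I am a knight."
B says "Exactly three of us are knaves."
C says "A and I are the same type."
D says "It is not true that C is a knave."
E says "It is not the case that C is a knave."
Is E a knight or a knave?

E is a knave.

Consistent assignments: {A=knight, B=knight, C=knave, D=knave, E=knave}; {A=knight, B=knave, C=knave, D=knave, E=knave}
In every consistent assignment, E is a knave.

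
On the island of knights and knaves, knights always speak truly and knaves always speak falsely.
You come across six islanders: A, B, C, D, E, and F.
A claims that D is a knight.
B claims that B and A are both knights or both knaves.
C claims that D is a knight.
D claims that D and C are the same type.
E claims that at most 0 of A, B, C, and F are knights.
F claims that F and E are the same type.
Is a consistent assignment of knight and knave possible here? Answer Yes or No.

Checking all 64 assignments, each has at least one speaker whose statement's truth value contradicts their type.

No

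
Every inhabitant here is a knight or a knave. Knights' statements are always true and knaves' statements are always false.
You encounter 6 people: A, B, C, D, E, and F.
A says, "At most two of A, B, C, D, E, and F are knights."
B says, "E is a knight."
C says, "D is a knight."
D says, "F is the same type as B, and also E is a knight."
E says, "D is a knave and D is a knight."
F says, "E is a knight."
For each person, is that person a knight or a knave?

A is a knight, B is a knave, C is a knave, D is a knave, E is a knave, and F is a knave.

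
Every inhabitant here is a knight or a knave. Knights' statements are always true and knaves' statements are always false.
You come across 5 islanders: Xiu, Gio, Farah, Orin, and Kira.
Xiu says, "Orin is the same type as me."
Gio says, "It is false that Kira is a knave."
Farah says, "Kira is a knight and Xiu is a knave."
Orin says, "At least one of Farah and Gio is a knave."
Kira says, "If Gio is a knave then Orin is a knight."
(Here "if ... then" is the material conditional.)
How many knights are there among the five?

4

The unique consistent assignment is Xiu=knight, Gio=knight, Farah=knave, Orin=knight, Kira=knight.
That has 4 knights.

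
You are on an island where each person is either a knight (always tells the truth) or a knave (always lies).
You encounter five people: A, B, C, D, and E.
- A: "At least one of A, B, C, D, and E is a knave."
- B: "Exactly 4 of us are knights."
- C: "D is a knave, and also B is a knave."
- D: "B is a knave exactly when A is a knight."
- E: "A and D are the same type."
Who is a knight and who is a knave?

A (knight): "at least one of A, B, C, D, and E is a knave" — true. ✓
B is a knave; "exactly 4 of us are knights" is False, as required.
As a knave, C's statement "D is a knave, and also B is a knave" should be False; it is.
As a knight, D's statement "B is a knave exactly when A is a knight" should be true; it is.
E (knight): "A and D are the same type" — true. ✓

A is a knight, B is a knave, C is a knave, D is a knight, and E is a knight.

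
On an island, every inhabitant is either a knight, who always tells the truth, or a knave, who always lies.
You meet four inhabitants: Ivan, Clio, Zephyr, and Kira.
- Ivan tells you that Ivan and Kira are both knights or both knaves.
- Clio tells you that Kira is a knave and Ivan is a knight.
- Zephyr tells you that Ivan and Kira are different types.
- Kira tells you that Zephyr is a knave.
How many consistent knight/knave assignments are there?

1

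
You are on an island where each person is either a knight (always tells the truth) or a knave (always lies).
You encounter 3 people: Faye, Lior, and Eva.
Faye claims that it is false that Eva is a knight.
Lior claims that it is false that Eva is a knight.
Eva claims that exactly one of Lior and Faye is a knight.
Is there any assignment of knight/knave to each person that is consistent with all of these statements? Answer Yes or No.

One consistent assignment: Faye=knight, Lior=knight, Eva=knave.

Yes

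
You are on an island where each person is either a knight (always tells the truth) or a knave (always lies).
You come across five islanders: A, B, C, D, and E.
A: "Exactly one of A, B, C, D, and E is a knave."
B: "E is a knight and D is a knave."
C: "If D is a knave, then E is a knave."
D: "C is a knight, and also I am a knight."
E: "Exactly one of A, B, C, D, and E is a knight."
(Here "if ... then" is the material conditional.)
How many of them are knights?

2

The unique consistent assignment is A=knave, B=knave, C=knight, D=knight, E=knave.
That has 2 knights.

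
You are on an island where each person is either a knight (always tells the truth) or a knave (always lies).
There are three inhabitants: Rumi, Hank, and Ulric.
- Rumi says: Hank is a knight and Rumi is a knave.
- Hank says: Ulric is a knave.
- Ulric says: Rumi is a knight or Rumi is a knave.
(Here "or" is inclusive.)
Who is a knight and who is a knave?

Suppose Rumi is a knight. Then Rumi's statement "Hank is a knight and Rumi is a knave" would have to be true. Checking the 4 ways to assign the others, none is consistent with every speaker.
(For instance, with Hank=knave, Ulric=knight, Rumi's claim "Hank is a knight and Rumi is a knave" comes out false where it would need to be true.)
So Rumi must be a knave, making "Hank is a knight and Rumi is a knave" false. Taking Rumi=knave, Hank=knave, Ulric=knight, each remaining statement checks out:
  Hank (knave): "Ulric is a knave" — false. ✓
  Ulric (knight): "Rumi is a knight or Rumi is a knave" — true. ✓
This is the unique consistent assignment.

Rumi is a knave, Hank is a knave, and Ulric is a knight.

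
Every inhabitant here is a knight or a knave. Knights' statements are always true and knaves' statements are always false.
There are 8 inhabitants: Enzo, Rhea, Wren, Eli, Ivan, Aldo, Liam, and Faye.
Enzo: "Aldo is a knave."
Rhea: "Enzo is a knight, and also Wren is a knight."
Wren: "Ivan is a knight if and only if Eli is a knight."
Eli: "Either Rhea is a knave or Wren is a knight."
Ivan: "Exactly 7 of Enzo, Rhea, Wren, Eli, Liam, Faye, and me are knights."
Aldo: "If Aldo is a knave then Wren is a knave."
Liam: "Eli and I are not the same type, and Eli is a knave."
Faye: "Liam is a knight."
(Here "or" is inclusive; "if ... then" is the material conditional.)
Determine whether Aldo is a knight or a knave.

Consistent assignments: {Enzo=knave, Rhea=knave, Wren=knave, Eli=knight, Ivan=knave, Aldo=knight, Liam=knave, Faye=knave}
In every consistent assignment, Aldo is a knight.

Aldo is a knight.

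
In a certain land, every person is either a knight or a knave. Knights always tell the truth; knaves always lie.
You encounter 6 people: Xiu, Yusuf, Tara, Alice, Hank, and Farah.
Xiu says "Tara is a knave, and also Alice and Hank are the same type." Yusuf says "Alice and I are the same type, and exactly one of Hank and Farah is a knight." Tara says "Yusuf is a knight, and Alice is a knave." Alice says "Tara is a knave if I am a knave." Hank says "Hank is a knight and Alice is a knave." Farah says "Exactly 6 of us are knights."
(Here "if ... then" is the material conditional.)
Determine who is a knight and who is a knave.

Knights: Alice. Knaves: Xiu, Yusuf, Tara, Hank, and Farah.

Since Xiu is a knave, "Tara is a knave, and also Alice and Hank are the same type" needs to be false, which holds.
Yusuf is a knave; "Alice and I are the same type, and exactly one of Hank and Farah is a knight" is false, as required.
Tara is a knave, and the claim "Yusuf is a knight, and Alice is a knave" is indeed false.
Alice is a knight, so "Tara is a knave if I am a knave" must be True — and it is.
As a knave, Hank's statement "Hank is a knight and Alice is a knave" should be false; it is.
Farah is a knave; "exactly 6 of us are knights" is false, as required.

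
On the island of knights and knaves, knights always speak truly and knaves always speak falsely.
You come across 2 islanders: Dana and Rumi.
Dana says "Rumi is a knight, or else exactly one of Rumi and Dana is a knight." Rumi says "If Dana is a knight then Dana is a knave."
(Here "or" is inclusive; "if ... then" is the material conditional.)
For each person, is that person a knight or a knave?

Dana is a knight and Rumi is a knave.

Dana is a knight, and the claim "Rumi is a knight, or else exactly one of Rumi and Dana is a knight" is indeed true.
Rumi is a knave, so "if Dana is a knight then Dana is a knave" must be False — and it is.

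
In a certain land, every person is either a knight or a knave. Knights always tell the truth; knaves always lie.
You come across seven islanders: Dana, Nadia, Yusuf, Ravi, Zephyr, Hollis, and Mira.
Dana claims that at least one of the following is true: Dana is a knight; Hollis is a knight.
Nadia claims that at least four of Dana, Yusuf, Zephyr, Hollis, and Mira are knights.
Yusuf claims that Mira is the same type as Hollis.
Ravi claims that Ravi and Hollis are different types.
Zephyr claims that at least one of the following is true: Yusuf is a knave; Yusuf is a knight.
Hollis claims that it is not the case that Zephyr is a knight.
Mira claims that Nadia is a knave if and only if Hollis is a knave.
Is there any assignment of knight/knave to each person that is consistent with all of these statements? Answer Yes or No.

Yes

One consistent assignment: Dana=knight, Nadia=knave, Yusuf=knave, Ravi=knight, Zephyr=knight, Hollis=knave, Mira=knight.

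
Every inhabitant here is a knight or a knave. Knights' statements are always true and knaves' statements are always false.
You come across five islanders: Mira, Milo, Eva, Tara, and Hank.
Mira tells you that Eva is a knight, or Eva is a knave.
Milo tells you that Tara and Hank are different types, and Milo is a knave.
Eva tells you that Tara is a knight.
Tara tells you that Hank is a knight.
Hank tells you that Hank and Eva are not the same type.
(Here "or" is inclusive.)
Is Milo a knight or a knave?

Milo is a knave.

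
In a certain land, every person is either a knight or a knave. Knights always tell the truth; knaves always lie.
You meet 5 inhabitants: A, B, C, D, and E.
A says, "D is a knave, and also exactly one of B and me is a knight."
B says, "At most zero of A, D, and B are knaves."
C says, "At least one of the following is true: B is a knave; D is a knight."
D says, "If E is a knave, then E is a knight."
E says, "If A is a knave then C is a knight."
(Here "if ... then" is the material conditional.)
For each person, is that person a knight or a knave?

A is a knave, B is a knave, C is a knight, D is a knight, and E is a knight.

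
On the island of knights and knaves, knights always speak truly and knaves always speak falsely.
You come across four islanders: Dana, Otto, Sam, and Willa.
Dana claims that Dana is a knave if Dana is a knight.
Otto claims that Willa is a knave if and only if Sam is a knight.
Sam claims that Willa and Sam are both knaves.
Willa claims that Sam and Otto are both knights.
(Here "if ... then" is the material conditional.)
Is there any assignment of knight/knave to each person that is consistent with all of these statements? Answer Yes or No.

No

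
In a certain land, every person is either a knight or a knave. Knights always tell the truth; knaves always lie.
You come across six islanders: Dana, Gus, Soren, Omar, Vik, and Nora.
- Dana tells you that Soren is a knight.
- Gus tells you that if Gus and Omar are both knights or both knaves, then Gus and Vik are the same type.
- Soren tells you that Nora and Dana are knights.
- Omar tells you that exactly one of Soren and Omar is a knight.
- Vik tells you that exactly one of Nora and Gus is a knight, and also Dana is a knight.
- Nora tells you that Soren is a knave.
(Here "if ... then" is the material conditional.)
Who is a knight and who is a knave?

Knights: Gus and Nora. Knaves: Dana, Soren, Omar, and Vik.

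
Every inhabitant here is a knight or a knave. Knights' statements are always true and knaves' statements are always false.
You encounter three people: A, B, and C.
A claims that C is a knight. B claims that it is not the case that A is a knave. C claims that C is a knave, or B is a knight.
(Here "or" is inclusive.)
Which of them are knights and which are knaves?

Knights: A, B, and C. Knaves: none.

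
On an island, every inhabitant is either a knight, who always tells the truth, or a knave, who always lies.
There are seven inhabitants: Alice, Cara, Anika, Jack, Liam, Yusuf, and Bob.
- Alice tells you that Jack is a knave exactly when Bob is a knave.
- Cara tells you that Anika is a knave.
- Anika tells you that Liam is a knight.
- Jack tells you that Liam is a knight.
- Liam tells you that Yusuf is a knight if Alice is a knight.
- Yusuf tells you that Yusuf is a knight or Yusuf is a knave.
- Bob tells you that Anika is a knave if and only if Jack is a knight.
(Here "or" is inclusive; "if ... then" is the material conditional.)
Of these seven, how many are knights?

The unique consistent assignment is Alice=knave, Cara=knave, Anika=knight, Jack=knight, Liam=knight, Yusuf=knight, Bob=knave.
That has 4 knights.

4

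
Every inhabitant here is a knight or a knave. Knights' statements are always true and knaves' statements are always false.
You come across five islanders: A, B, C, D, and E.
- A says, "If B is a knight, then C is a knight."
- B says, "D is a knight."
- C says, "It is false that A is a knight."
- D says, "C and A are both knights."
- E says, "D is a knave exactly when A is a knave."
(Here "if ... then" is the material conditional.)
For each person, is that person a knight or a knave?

Knights: A. Knaves: B, C, D, and E.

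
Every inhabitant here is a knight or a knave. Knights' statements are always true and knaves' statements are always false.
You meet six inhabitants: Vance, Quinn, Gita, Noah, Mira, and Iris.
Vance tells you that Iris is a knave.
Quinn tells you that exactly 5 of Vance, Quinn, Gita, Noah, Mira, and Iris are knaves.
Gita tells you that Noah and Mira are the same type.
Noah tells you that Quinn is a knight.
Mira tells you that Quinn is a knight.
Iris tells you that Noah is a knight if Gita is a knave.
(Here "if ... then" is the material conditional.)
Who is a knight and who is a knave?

Vance is a knave, and the claim "Iris is a knave" is indeed false.
Quinn is a knave; "exactly 5 of Vance, Quinn, Gita, Noah, Mira, and Iris are knaves" is false, as required.
Gita is a knight, and the claim "Noah and Mira are the same type" is indeed True.
Noah (knave): "Quinn is a knight" — false. ✓
Mira (knave): "Quinn is a knight" — false. ✓
As a knight, Iris's statement "Noah is a knight if Gita is a knave" should be True; it is.

Vance is a knave, Quinn is a knave, Gita is a knight, Noah is a knave, Mira is a knave, and Iris is a knight.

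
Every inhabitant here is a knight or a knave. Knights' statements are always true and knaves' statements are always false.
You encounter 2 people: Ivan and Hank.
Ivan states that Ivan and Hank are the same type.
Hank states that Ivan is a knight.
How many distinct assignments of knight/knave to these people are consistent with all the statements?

1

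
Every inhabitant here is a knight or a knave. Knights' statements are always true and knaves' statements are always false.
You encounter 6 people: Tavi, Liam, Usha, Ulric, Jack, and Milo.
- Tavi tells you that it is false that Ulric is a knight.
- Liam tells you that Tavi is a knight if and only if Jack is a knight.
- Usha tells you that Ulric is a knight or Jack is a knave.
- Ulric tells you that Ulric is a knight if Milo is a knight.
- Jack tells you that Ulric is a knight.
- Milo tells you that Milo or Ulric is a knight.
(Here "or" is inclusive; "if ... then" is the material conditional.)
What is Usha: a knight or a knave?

Consistent assignments: {Tavi=knight, Liam=knave, Usha=knight, Ulric=knave, Jack=knave, Milo=knight}; {Tavi=knave, Liam=knave, Usha=knight, Ulric=knight, Jack=knight, Milo=knight}
In every consistent assignment, Usha is a knight.

Usha is a knight.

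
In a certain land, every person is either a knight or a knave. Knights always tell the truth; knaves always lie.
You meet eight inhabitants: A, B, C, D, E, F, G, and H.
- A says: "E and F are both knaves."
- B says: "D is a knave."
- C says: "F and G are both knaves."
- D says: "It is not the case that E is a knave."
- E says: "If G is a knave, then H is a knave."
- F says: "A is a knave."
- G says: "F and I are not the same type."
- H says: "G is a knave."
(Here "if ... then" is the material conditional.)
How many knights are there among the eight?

4

The unique consistent assignment is A=knight, B=knight, C=knight, D=knave, E=knave, F=knave, G=knave, H=knight.
That has 4 knights.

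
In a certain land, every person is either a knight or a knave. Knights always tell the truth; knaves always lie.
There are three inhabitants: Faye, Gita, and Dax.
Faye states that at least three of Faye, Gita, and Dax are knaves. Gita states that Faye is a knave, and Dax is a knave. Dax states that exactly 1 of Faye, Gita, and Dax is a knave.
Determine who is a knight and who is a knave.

Faye (knave): "at least three of Faye, Gita, and Dax are knaves" — false. ✓
Gita (knight): "Faye is a knave, and Dax is a knave" — true. ✓
Since Dax is a knave, "exactly 1 of Faye, Gita, and Dax is a knave" needs to be false, which holds.

Knights: Gita. Knaves: Faye and Dax.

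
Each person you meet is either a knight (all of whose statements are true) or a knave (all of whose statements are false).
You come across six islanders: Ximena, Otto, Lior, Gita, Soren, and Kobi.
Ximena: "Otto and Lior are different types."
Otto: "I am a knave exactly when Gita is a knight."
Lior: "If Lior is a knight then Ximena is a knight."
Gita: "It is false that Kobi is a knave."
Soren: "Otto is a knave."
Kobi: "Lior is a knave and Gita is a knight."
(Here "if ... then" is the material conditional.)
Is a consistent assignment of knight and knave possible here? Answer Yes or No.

Yes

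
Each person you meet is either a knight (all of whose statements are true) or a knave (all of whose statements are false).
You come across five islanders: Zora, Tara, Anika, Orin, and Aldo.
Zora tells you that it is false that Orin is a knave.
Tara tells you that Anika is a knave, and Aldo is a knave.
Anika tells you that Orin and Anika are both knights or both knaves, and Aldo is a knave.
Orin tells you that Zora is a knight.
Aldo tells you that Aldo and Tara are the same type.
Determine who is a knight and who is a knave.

Suppose Zora is a knave. Then Zora's statement "it is false that Orin is a knave" would have to be false. Checking the 16 ways to assign the others, none is consistent with every speaker.
(For instance, with Tara=knight, Anika=knave, Orin=knight, Aldo=knave, Zora's claim "it is false that Orin is a knave" comes out true where it would need to be false.)
So Zora must be a knight, making "it is false that Orin is a knave" true. Taking Zora=knight, Tara=knight, Anika=knave, Orin=knight, Aldo=knave, each remaining statement checks out:
  Tara (knight): "Anika is a knave, and Aldo is a knave" — true. ✓
  Anika (knave): "Orin and Anika are both knights or both knaves, and Aldo is a knave" — false. ✓
  Orin (knight): "Zora is a knight" — true. ✓
  Aldo (knave): "Aldo and Tara are the same type" — false. ✓
This is the unique consistent assignment.

Zora is a knight, Tara is a knight, Anika is a knave, Orin is a knight, and Aldo is a knave.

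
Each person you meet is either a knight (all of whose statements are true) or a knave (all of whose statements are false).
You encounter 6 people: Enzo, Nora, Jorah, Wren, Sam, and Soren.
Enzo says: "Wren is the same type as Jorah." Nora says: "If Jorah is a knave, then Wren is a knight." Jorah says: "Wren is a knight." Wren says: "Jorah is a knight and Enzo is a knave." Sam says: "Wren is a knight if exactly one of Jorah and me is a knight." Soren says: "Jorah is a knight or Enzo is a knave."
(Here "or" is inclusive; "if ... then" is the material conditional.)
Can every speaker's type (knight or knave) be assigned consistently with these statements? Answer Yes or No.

No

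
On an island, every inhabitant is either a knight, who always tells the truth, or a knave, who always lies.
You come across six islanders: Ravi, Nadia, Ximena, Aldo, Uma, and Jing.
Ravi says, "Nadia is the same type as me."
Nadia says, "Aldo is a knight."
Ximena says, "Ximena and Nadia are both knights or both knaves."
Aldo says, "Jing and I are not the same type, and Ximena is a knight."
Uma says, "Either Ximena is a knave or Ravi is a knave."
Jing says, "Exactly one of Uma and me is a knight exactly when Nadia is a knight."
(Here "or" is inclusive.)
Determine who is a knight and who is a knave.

Ravi (knight): "Nadia is the same type as me" — True. ✓
Nadia is a knight, so "Aldo is a knight" must be True — and it is.
Ximena is a knight, and the claim "Ximena and Nadia are both knights or both knaves" is indeed True.
Since Aldo is a knight, "Jing and I are not the same type, and Ximena is a knight" needs to be True, which holds.
Uma is a knave, and the claim "either Ximena is a knave or Ravi is a knave" is indeed false.
Jing (knave): "exactly one of Uma and me is a knight exactly when Nadia is a knight" — false. ✓

Ravi is a knight, Nadia is a knight, Ximena is a knight, Aldo is a knight, Uma is a knave, and Jing is a knave.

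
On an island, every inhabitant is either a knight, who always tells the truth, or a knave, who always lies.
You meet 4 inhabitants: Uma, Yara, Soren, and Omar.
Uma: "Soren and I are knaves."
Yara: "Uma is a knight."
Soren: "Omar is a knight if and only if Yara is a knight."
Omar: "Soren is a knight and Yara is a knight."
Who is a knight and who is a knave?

Uma is a knave, so "Soren and I are knaves" must be False — and it is.
Since Yara is a knave, "Uma is a knight" needs to be False, which holds.
Since Soren is a knight, "Omar is a knight if and only if Yara is a knight" needs to be true, which holds.
As a knave, Omar's statement "Soren is a knight and Yara is a knight" should be False; it is.

Knights: Soren. Knaves: Uma, Yara, and Omar.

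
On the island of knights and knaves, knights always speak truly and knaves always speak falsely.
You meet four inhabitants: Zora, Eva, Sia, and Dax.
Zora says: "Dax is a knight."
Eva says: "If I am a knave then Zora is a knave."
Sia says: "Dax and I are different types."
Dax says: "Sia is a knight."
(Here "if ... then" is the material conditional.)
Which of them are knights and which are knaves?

Zora is a knave, Eva is a knight, Sia is a knave, and Dax is a knave.

Suppose Zora is a knight. Then Zora's statement "Dax is a knight" would have to be true. Checking the 8 ways to assign the others, none is consistent with every speaker.
(For instance, with Eva=knight, Sia=knave, Dax=knave, Zora's claim "Dax is a knight" comes out false where it would need to be true.)
So Zora must be a knave, making "Dax is a knight" false. Taking Zora=knave, Eva=knight, Sia=knave, Dax=knave, each remaining statement checks out:
  Eva (knight): "if I am a knave then Zora is a knave" — true. ✓
  Sia (knave): "Dax and I are different types" — false. ✓
  Dax (knave): "Sia is a knight" — false. ✓
This is the unique consistent assignment.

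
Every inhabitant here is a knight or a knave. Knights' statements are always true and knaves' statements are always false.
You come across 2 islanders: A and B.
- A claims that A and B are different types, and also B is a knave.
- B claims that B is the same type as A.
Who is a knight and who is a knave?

Knights: A. Knaves: B.

Suppose A is a knave. Then A's statement "A and B are different types, and also B is a knave" would have to be false. Checking the 2 ways to assign the others, none is consistent with every speaker.
(For instance, with B=knave, B's claim "B is the same type as A" comes out true where it would need to be false.)
So A must be a knight, making "A and B are different types, and also B is a knave" true. Taking A=knight, B=knave, each remaining statement checks out:
  B (knave): "B is the same type as A" — false. ✓
This is the unique consistent assignment.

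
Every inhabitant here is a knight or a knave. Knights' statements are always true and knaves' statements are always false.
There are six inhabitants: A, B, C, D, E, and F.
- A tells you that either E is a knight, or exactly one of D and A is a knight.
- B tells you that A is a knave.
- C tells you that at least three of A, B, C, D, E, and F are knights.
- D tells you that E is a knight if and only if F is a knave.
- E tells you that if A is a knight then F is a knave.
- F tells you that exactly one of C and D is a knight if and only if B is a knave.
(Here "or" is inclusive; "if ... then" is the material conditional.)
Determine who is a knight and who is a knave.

A is a knight, B is a knave, C is a knight, D is a knight, E is a knight, and F is a knave.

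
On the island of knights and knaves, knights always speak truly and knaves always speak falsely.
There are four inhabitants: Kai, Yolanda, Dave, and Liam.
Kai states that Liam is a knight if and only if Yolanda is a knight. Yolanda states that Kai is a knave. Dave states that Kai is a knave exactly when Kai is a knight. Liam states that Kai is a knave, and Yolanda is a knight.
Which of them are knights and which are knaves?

Suppose Kai is a knave. Then Kai's statement "Liam is a knight if and only if Yolanda is a knight" would have to be false. Checking the 8 ways to assign the others, none is consistent with every speaker.
(For instance, with Yolanda=knave, Dave=knave, Liam=knave, Kai's claim "Liam is a knight if and only if Yolanda is a knight" comes out true where it would need to be false.)
So Kai must be a knight, making "Liam is a knight if and only if Yolanda is a knight" true. Taking Kai=knight, Yolanda=knave, Dave=knave, Liam=knave, each remaining statement checks out:
  Yolanda (knave): "Kai is a knave" — false. ✓
  Dave (knave): "Kai is a knave exactly when Kai is a knight" — false. ✓
  Liam (knave): "Kai is a knave, and Yolanda is a knight" — false. ✓
This is the unique consistent assignment.

Kai is a knight, Yolanda is a knave, Dave is a knave, and Liam is a knave.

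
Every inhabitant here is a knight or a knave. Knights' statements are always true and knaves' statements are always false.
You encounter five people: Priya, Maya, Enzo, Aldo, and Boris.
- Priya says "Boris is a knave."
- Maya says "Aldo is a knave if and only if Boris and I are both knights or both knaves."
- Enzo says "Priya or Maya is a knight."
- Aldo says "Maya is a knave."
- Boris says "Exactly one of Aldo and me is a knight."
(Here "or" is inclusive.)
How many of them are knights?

The unique consistent assignment is Priya=knave, Maya=knight, Enzo=knight, Aldo=knave, Boris=knight.
That has 3 knights.

3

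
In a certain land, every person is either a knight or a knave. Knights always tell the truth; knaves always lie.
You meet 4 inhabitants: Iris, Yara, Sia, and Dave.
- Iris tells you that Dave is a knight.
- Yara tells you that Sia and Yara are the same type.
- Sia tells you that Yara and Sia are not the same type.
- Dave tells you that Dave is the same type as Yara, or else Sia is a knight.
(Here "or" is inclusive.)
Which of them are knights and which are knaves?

Iris is a knight, and the claim "Dave is a knight" is indeed true.
Yara is a knave, and the claim "Sia and Yara are the same type" is indeed false.
Sia is a knight; "Yara and Sia are not the same type" is true, as required.
Dave is a knight; "Dave is the same type as Yara, or else Sia is a knight" is true, as required.

Knights: Iris, Sia, and Dave. Knaves: Yara.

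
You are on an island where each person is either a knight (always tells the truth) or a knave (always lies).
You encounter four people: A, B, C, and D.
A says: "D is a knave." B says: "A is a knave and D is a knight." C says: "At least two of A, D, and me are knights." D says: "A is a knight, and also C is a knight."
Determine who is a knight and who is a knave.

A is a knight, B is a knave, C is a knave, and D is a knave.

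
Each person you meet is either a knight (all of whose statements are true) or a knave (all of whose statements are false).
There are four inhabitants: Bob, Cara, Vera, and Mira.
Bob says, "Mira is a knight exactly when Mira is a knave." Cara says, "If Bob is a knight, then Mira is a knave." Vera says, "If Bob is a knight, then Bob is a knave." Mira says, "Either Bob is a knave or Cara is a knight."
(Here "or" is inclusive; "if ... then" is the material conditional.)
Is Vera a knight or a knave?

Vera is a knight.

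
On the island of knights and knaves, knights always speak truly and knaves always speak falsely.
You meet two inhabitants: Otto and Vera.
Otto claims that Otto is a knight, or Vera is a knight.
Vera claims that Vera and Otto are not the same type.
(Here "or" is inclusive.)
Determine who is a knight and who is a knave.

Otto is a knave and Vera is a knave.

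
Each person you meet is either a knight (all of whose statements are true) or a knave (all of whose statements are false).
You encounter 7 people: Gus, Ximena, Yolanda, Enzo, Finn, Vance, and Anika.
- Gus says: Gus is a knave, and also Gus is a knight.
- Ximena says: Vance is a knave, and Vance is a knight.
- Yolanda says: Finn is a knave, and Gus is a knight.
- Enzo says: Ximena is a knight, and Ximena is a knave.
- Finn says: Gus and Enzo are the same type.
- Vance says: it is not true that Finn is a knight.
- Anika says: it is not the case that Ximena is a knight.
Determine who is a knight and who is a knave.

Gus is a knave, Ximena is a knave, Yolanda is a knave, Enzo is a knave, Finn is a knight, Vance is a knave, and Anika is a knight.

Since Gus is a knave, "Gus is a knave, and also Gus is a knight" needs to be False, which holds.
Ximena (knave): "Vance is a knave, and Vance is a knight" — False. ✓
Since Yolanda is a knave, "Finn is a knave, and Gus is a knight" needs to be False, which holds.
Enzo is a knave, so "Ximena is a knight, and Ximena is a knave" must be False — and it is.
Finn is a knight, and the claim "Gus and Enzo are the same type" is indeed True.
Since Vance is a knave, "it is not true that Finn is a knight" needs to be False, which holds.
Anika is a knight, and the claim "it is not the case that Ximena is a knight" is indeed True.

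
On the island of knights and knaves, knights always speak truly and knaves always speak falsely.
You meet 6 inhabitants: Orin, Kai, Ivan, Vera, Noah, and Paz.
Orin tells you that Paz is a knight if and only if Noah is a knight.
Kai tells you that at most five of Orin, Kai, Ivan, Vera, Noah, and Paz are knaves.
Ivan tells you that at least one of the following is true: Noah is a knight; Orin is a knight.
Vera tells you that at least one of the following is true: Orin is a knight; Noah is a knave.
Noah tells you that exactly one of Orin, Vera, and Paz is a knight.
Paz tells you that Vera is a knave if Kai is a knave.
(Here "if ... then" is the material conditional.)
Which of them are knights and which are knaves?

Orin (knave): "Paz is a knight if and only if Noah is a knight" — False. ✓
Since Kai is a knight, "at most five of Orin, Kai, Ivan, Vera, Noah, and Paz are knaves" needs to be true, which holds.
As a knave, Ivan's statement "at least one of the following is true: Noah is a knight; Orin is a knight" should be False; it is.
Vera (knight): "at least one of the following is true: Orin is a knight; Noah is a knave" — true. ✓
Noah (knave): "exactly one of Orin, Vera, and Paz is a knight" — False. ✓
Paz is a knight, so "Vera is a knave if Kai is a knave" must be true — and it is.

Orin is a knave, Kai is a knight, Ivan is a knave, Vera is a knight, Noah is a knave, and Paz is a knight.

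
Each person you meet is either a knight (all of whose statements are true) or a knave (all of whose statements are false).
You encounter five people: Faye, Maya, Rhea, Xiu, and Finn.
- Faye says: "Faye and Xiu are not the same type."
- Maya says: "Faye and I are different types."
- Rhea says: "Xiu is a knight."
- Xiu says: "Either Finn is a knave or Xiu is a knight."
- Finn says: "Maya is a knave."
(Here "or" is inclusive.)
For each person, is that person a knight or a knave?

Suppose Faye is a knight. Then Faye's statement "Faye and Xiu are not the same type" would have to be true. Checking the 16 ways to assign the others, none is consistent with every speaker.
(For instance, with Maya=knave, Rhea=knave, Xiu=knave, Finn=knight, Maya's claim "Faye and I are different types" comes out true where it would need to be false.)
So Faye must be a knave, making "Faye and Xiu are not the same type" false. Taking Faye=knave, Maya=knave, Rhea=knave, Xiu=knave, Finn=knight, each remaining statement checks out:
  Maya (knave): "Faye and I are different types" — false. ✓
  Rhea (knave): "Xiu is a knight" — false. ✓
  Xiu (knave): "either Finn is a knave or Xiu is a knight" — false. ✓
  Finn (knight): "Maya is a knave" — true. ✓
This is the unique consistent assignment.

Faye is a knave, Maya is a knave, Rhea is a knave, Xiu is a knave, and Finn is a knight.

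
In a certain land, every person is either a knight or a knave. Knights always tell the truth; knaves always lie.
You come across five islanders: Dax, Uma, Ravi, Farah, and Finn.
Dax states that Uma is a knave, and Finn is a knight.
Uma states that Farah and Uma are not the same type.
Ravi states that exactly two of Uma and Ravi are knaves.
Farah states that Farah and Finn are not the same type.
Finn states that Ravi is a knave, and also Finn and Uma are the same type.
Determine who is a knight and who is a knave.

Suppose Dax is a knight. Then Dax's statement "Uma is a knave, and Finn is a knight" would have to be true. Checking the 16 ways to assign the others, none is consistent with every speaker.
(For instance, with Uma=knight, Ravi=knave, Farah=knave, Finn=knave, Dax's claim "Uma is a knave, and Finn is a knight" comes out false where it would need to be true.)
So Dax must be a knave, making "Uma is a knave, and Finn is a knight" false. Taking Dax=knave, Uma=knight, Ravi=knave, Farah=knave, Finn=knave, each remaining statement checks out:
  Uma (knight): "Farah and Uma are not the same type" — true. ✓
  Ravi (knave): "exactly two of Uma and Ravi are knaves" — false. ✓
  Farah (knave): "Farah and Finn are not the same type" — false. ✓
  Finn (knave): "Ravi is a knave, and also Finn and Uma are the same type" — false. ✓
This is the unique consistent assignment.

Dax is a knave, Uma is a knight, Ravi is a knave, Farah is a knave, and Finn is a knave.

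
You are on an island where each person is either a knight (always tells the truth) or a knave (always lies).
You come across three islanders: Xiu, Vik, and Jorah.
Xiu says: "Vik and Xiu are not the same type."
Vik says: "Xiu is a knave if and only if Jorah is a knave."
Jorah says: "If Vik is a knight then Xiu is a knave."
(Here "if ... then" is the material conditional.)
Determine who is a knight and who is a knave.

Xiu is a knave, Vik is a knave, and Jorah is a knight.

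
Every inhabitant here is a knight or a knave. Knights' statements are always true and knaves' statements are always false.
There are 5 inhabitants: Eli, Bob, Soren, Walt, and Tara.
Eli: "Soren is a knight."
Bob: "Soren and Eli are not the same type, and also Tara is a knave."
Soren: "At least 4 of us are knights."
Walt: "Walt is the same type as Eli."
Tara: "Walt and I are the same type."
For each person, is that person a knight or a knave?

Eli is a knight, so "Soren is a knight" must be True — and it is.
Bob (knave): "Soren and Eli are not the same type, and also Tara is a knave" — False. ✓
Soren is a knight, and the claim "at least 4 of us are knights" is indeed True.
Walt is a knight, so "Walt is the same type as Eli" must be True — and it is.
Since Tara is a knight, "Walt and I are the same type" needs to be True, which holds.

Knights: Eli, Soren, Walt, and Tara. Knaves: Bob.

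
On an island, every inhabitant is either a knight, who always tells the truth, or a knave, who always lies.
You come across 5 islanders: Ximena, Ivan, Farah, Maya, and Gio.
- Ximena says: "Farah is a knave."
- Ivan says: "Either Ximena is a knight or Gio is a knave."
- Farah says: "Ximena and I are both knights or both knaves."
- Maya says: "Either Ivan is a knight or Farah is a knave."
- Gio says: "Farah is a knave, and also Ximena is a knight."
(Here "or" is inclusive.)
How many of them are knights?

4

The unique consistent assignment is Ximena=knight, Ivan=knight, Farah=knave, Maya=knight, Gio=knight.
That has 4 knights.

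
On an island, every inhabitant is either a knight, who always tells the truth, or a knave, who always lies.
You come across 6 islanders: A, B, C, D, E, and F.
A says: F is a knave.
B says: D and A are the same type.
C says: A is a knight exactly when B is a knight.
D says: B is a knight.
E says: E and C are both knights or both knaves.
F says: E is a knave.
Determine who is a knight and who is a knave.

A is a knight, and the claim "F is a knave" is indeed true.
As a knight, B's statement "D and A are the same type" should be true; it is.
C is a knight, so "A is a knight exactly when B is a knight" must be true — and it is.
D (knight): "B is a knight" — true. ✓
E is a knight, and the claim "E and C are both knights or both knaves" is indeed true.
As a knave, F's statement "E is a knave" should be False; it is.

A is a knight, B is a knight, C is a knight, D is a knight, E is a knight, and F is a knave.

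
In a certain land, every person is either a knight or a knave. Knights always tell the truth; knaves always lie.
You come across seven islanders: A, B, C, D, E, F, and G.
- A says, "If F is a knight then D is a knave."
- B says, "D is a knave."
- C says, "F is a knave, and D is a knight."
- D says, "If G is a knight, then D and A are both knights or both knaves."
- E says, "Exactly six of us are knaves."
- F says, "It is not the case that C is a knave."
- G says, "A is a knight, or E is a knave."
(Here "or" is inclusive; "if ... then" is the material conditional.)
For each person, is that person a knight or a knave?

A is a knight, B is a knight, C is a knave, D is a knave, E is a knave, F is a knave, and G is a knight.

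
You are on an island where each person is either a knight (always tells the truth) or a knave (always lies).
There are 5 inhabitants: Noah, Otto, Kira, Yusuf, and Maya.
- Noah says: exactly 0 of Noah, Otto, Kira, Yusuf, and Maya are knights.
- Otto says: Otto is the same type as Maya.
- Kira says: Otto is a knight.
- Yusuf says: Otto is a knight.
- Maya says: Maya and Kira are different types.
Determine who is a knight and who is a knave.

Noah (knave): "exactly 0 of Noah, Otto, Kira, Yusuf, and Maya are knights" — False. ✓
Otto is a knave, and the claim "Otto is the same type as Maya" is indeed False.
Kira (knave): "Otto is a knight" — False. ✓
Yusuf is a knave, so "Otto is a knight" must be False — and it is.
Since Maya is a knight, "Maya and Kira are different types" needs to be True, which holds.

Noah is a knave, Otto is a knave, Kira is a knave, Yusuf is a knave, and Maya is a knight.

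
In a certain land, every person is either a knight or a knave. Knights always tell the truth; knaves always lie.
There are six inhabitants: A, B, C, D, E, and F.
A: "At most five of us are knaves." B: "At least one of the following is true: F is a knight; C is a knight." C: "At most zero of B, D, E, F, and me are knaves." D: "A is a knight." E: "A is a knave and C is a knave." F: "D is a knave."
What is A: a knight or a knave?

A is a knight.

Consistent assignments: {A=knight, B=knave, C=knave, D=knight, E=knave, F=knave}
In every consistent assignment, A is a knight.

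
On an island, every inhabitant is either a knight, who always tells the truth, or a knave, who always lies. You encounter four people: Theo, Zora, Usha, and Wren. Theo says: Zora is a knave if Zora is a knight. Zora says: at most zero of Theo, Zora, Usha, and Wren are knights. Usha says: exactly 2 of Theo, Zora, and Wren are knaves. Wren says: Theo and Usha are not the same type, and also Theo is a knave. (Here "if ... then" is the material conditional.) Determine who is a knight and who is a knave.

Knights: Theo and Usha. Knaves: Zora and Wren.

Since Theo is a knight, "Zora is a knave if Zora is a knight" needs to be True, which holds.
Zora is a knave, and the claim "at most zero of Theo, Zora, Usha, and Wren are knights" is indeed False.
Usha is a knight; "exactly 2 of Theo, Zora, and Wren are knaves" is True, as required.
Wren is a knave, and the claim "Theo and Usha are not the same type, and also Theo is a knave" is indeed False.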